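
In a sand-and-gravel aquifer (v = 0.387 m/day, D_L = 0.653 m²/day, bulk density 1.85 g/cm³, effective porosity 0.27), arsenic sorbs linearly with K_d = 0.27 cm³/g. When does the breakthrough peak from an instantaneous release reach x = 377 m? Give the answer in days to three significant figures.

2760 days

Retardation factor R = 1 + ρ_b·K_d/n = 1 + 1.85 × 0.27/0.27 = 2.850.
Sorption retards both mechanisms: v_R = v/R = 0.1358 m/day, D_R = D/R = 0.2291 m²/day.
Peak time from v_R²t² + 2D_R t − x² = 0: t = (√(D_R² + v_R²x²) − D_R)/v_R².
√(D_R² + v_R²x²) = √(0.2291² + 0.1358² × 377²) = 51.20; v_R² = 0.01844.
t = (51.20 − 0.2291)/0.01844 = 2760 days.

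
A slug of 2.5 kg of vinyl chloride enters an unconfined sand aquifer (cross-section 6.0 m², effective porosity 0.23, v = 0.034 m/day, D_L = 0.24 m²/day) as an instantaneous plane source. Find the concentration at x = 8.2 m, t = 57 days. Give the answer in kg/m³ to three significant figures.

0.0675 kg/m³

For an instantaneous plane source, C(x,t) = M/(n_e·A·√(4πDt)) · exp(−(x−vt)²/(4Dt)), with n_e·A the pore (flow) area.
Plume center vt = 0.034 × 57 = 1.938 m, so the well at 8.2 m is 6.262 m downgradient of the peak.
√(4πDt) = 13.11 m, giving peak height M/(n_e·A·√(4πDt)) = 2.5/(0.23 × 6.0 × 13.11) = 0.1382 kg/m³.
(x−vt)²/(4Dt) = (6.262)²/(4 × 0.24 × 57) = 0.7166; exp(−0.7166) = 0.4884.
C = 0.1382 × 0.4884 = 0.0675 kg/m³.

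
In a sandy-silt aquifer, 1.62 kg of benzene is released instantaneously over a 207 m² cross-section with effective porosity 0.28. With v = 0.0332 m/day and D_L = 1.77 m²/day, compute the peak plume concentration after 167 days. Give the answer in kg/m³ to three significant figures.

0.000459 kg/m³

The peak of an instantaneous 1D plume sits at x = vt; there the Gaussian factor is 1 and C_max = M/(n_e·A·√(4πDt)), where n_e·A is the pore area the mass is dissolved in.
√(4πDt) = √(4π × 1.77 × 167) = 60.95 m, so C_max = 1.62/(0.28 × 207 × 60.95) = 0.000459 kg/m³.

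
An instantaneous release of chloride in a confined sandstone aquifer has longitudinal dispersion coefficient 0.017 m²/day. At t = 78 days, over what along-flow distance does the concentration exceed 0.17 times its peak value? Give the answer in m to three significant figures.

6.13 m

The plume is Gaussian with σ = √(2Dt) = √(2 × 0.017 × 78) = 1.628 m.
C/C_peak = exp(−Δx²/(2σ²)) = 0.17 ⇒ Δx = σ·√(−2 ln 0.17) = 1.628 × 1.883 = 3.066 m.
Width = 2Δx = 6.13 m.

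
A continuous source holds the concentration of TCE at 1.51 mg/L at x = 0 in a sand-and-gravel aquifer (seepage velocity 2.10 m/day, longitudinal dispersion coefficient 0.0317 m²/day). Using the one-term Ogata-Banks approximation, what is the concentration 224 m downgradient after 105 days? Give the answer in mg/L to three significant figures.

0.132 mg/L

For a continuous step input, C/C₀ ≈ ½·erfc((x−vt)/(2√(Dt))).
vt = 2.10 × 105 = 220.5 m and 2√(Dt) = 2√(0.0317 × 105) = 3.649 m.
Argument (x−vt)/(2√(Dt)) = (224 − 220.5)/3.649 = 0.9592; ½·erfc(0.9592) = 0.08747.
C = 1.51 × 0.08747 = 0.132 mg/L.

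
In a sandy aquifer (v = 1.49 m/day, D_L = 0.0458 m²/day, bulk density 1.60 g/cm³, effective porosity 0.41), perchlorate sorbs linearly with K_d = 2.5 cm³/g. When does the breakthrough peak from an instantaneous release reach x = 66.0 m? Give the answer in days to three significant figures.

Retardation factor R = 1 + ρ_b·K_d/n = 1 + 1.60 × 2.5/0.41 = 10.76.
Sorption retards both mechanisms: v_R = v/R = 0.1385 m/day, D_R = D/R = 0.004257 m²/day.
Peak time from v_R²t² + 2D_R t − x² = 0: t = (√(D_R² + v_R²x²) − D_R)/v_R².
√(D_R² + v_R²x²) = √(0.004257² + 0.1385² × 66.0²) = 9.141; v_R² = 0.01918.
t = (9.141 − 0.004257)/0.01918 = 476 days.

476 days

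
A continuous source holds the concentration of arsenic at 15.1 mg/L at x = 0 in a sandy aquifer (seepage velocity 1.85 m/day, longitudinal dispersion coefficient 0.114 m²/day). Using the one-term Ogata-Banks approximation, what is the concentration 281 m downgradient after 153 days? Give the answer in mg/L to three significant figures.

For a continuous step input, C/C₀ ≈ ½·erfc((x−vt)/(2√(Dt))).
vt = 1.85 × 153 = 283.05 m and 2√(Dt) = 2√(0.114 × 153) = 8.353 m.
Argument (x−vt)/(2√(Dt)) = (281 − 283.05)/8.353 = -0.2454; ½·erfc(-0.2454) = 0.6357.
C = 15.1 × 0.6357 = 9.60 mg/L.

9.60 mg/L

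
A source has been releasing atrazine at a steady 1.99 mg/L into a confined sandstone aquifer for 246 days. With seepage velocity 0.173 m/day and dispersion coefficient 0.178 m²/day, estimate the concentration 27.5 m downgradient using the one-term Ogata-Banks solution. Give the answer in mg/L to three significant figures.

1.88 mg/L

For a continuous step input, C/C₀ ≈ ½·erfc((x−vt)/(2√(Dt))).
vt = 0.173 × 246 = 42.558 m and 2√(Dt) = 2√(0.178 × 246) = 13.23 m.
Argument (x−vt)/(2√(Dt)) = (27.5 − 42.558)/13.23 = -1.138; ½·erfc(-1.138) = 0.9462.
C = 1.99 × 0.9462 = 1.88 mg/L.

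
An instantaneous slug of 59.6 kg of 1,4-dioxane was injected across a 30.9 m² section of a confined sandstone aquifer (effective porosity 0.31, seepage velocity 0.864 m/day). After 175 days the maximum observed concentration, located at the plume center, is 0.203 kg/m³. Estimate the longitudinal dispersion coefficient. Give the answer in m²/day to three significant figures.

At the plume center C_max = M/(n_e·A·√(4πDt)), so D = M²/(4πt·(n_e·A·C_max)²).
n_e·A·C_max = 0.31 × 30.9 × 0.203 = 1.945 kg/m.
D = 59.6²/(4π × 175 × 1.945²) = 0.427 m²/day.

0.427 m²/day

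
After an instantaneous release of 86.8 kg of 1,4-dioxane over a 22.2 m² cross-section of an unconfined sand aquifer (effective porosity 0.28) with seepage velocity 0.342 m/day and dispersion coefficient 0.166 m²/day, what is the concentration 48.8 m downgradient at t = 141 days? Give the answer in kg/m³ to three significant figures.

For an instantaneous plane source, C(x,t) = M/(n_e·A·√(4πDt)) · exp(−(x−vt)²/(4Dt)), with n_e·A the pore (flow) area.
Plume center vt = 0.342 × 141 = 48.222 m, so the well at 48.8 m is 0.578 m downgradient of the peak.
√(4πDt) = 17.15 m, giving peak height M/(n_e·A·√(4πDt)) = 86.8/(0.28 × 22.2 × 17.15) = 0.8142 kg/m³.
(x−vt)²/(4Dt) = (0.578)²/(4 × 0.166 × 141) = 0.003568; exp(−0.003568) = 0.9964.
C = 0.8142 × 0.9964 = 0.811 kg/m³.

0.811 kg/m³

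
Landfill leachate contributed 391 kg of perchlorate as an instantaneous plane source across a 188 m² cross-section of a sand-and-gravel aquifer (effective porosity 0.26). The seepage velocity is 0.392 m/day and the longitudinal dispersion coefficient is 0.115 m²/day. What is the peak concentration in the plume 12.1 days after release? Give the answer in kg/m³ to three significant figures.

1.91 kg/m³

The peak of an instantaneous 1D plume sits at x = vt; there the Gaussian factor is 1 and C_max = M/(n_e·A·√(4πDt)), where n_e·A is the pore area the mass is dissolved in.
√(4πDt) = √(4π × 0.115 × 12.1) = 4.182 m, so C_max = 391/(0.26 × 188 × 4.182) = 1.91 kg/m³.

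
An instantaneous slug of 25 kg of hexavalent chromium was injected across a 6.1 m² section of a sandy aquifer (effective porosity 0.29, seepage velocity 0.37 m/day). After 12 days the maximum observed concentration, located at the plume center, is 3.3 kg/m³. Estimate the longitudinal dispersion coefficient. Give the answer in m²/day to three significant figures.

0.122 m²/day

At the plume center C_max = M/(n_e·A·√(4πDt)), so D = M²/(4πt·(n_e·A·C_max)²).
n_e·A·C_max = 0.29 × 6.1 × 3.3 = 5.838 kg/m.
D = 25²/(4π × 12 × 5.838²) = 0.122 m²/day.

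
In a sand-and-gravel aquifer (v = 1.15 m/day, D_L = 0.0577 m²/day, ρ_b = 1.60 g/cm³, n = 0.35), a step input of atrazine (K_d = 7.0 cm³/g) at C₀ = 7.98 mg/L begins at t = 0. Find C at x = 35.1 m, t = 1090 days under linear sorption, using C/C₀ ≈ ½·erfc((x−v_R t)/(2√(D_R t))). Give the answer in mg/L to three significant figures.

Retardation factor R = 1 + ρ_b·K_d/n = 1 + 1.60 × 7.0/0.35 = 33.00.
Sorption retards both mechanisms: v_R = v/R = 0.03485 m/day, D_R = D/R = 0.001748 m²/day.
v_R·t = 0.03485 × 1090 = 37.9865 m; 2√(D_R t) = 2.761 m; argument = (35.1 − 37.9865)/2.761 = -1.045.
C = C₀ × ½·erfc(-1.045) = 7.98 × 0.9303 = 7.42 mg/L.

7.42 mg/L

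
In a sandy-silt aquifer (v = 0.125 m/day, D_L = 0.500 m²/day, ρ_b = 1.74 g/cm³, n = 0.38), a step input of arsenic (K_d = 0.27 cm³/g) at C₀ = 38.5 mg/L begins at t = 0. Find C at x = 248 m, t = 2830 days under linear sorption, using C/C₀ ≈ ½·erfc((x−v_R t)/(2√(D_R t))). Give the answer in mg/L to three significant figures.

0.223 mg/L

Retardation factor R = 1 + ρ_b·K_d/n = 1 + 1.74 × 0.27/0.38 = 2.236.
Sorption retards both mechanisms: v_R = v/R = 0.05590 m/day, D_R = D/R = 0.2236 m²/day.
v_R·t = 0.05590 × 2830 = 158.197 m; 2√(D_R t) = 50.31 m; argument = (248 − 158.197)/50.31 = 1.785.
C = C₀ × ½·erfc(1.785) = 38.5 × 0.005795 = 0.223 mg/L.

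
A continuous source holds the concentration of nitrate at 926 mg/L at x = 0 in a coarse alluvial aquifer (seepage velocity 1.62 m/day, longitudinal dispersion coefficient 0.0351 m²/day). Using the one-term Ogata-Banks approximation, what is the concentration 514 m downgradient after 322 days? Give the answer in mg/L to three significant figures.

For a continuous step input, C/C₀ ≈ ½·erfc((x−vt)/(2√(Dt))).
vt = 1.62 × 322 = 521.64 m and 2√(Dt) = 2√(0.0351 × 322) = 6.724 m.
Argument (x−vt)/(2√(Dt)) = (514 − 521.64)/6.724 = -1.136; ½·erfc(-1.136) = 0.9459.
C = 926 × 0.9459 = 876 mg/L.

876 mg/L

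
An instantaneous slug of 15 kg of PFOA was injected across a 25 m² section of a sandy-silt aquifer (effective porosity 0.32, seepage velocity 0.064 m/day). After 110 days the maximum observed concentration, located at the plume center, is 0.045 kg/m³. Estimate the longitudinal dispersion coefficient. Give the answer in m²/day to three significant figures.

1.26 m²/day

At the plume center C_max = M/(n_e·A·√(4πDt)), so D = M²/(4πt·(n_e·A·C_max)²).
n_e·A·C_max = 0.32 × 25 × 0.045 = 0.3600 kg/m.
D = 15²/(4π × 110 × 0.3600²) = 1.26 m²/day.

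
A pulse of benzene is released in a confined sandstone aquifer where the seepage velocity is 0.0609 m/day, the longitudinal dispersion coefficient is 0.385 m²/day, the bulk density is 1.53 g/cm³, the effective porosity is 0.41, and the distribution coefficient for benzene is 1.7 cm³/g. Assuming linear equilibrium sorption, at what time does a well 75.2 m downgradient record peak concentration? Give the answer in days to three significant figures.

Retardation factor R = 1 + ρ_b·K_d/n = 1 + 1.53 × 1.7/0.41 = 7.344.
Sorption retards both mechanisms: v_R = v/R = 0.008292 m/day, D_R = D/R = 0.05242 m²/day.
Peak time from v_R²t² + 2D_R t − x² = 0: t = (√(D_R² + v_R²x²) − D_R)/v_R².
√(D_R² + v_R²x²) = √(0.05242² + 0.008292² × 75.2²) = 0.6258; v_R² = 6.876e-05.
t = (0.6258 − 0.05242)/6.876e-05 = 8340 days.

8340 days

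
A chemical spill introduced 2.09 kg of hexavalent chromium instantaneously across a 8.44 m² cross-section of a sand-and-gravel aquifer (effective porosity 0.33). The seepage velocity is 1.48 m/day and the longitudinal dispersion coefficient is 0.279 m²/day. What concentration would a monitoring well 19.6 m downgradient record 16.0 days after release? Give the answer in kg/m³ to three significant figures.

For an instantaneous plane source, C(x,t) = M/(n_e·A·√(4πDt)) · exp(−(x−vt)²/(4Dt)), with n_e·A the pore (flow) area.
Plume center vt = 1.48 × 16.0 = 23.68 m, so the well at 19.6 m is 4.08 m upgradient of the peak.
√(4πDt) = 7.490 m, giving peak height M/(n_e·A·√(4πDt)) = 2.09/(0.33 × 8.44 × 7.490) = 0.1002 kg/m³.
(x−vt)²/(4Dt) = (-4.08)²/(4 × 0.279 × 16.0) = 0.9323; exp(−0.9323) = 0.3936.
C = 0.1002 × 0.3936 = 0.0394 kg/m³.

0.0394 kg/m³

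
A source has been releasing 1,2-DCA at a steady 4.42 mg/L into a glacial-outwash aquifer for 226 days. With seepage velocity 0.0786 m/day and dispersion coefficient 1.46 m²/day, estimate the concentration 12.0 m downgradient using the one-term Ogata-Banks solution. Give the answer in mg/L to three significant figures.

For a continuous step input, C/C₀ ≈ ½·erfc((x−vt)/(2√(Dt))).
vt = 0.0786 × 226 = 17.7636 m and 2√(Dt) = 2√(1.46 × 226) = 36.33 m.
Argument (x−vt)/(2√(Dt)) = (12.0 − 17.7636)/36.33 = -0.1586; ½·erfc(-0.1586) = 0.5887.
C = 4.42 × 0.5887 = 2.60 mg/L.

2.60 mg/L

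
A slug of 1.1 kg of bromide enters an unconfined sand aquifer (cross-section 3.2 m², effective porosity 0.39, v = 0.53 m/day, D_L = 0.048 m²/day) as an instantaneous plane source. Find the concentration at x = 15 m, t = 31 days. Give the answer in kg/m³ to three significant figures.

0.145 kg/m³

For an instantaneous plane source, C(x,t) = M/(n_e·A·√(4πDt)) · exp(−(x−vt)²/(4Dt)), with n_e·A the pore (flow) area.
Plume center vt = 0.53 × 31 = 16.43 m, so the well at 15 m is 1.43 m upgradient of the peak.
√(4πDt) = 4.324 m, giving peak height M/(n_e·A·√(4πDt)) = 1.1/(0.39 × 3.2 × 4.324) = 0.2038 kg/m³.
(x−vt)²/(4Dt) = (-1.43)²/(4 × 0.048 × 31) = 0.3436; exp(−0.3436) = 0.7092.
C = 0.2038 × 0.7092 = 0.145 kg/m³.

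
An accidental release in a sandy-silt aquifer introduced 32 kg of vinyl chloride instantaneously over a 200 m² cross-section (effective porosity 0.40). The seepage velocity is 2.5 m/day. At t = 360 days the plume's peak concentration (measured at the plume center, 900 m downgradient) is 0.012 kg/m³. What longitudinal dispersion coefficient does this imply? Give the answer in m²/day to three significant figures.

0.246 m²/day

At the plume center C_max = M/(n_e·A·√(4πDt)), so D = M²/(4πt·(n_e·A·C_max)²).
n_e·A·C_max = 0.40 × 200 × 0.012 = 0.9600 kg/m.
D = 32²/(4π × 360 × 0.9600²) = 0.246 m²/day.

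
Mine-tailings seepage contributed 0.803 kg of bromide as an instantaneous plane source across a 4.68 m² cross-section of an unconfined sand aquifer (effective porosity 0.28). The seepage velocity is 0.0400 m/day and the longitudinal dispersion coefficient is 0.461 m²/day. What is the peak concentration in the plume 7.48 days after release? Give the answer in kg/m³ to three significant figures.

The peak of an instantaneous 1D plume sits at x = vt; there the Gaussian factor is 1 and C_max = M/(n_e·A·√(4πDt)), where n_e·A is the pore area the mass is dissolved in.
√(4πDt) = √(4π × 0.461 × 7.48) = 6.583 m, so C_max = 0.803/(0.28 × 4.68 × 6.583) = 0.0931 kg/m³.

0.0931 kg/m³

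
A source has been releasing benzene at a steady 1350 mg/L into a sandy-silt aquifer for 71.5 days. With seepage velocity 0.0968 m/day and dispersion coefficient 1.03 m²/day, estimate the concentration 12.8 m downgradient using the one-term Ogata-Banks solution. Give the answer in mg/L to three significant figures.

424 mg/L

For a continuous step input, C/C₀ ≈ ½·erfc((x−vt)/(2√(Dt))).
vt = 0.0968 × 71.5 = 6.9212 m and 2√(Dt) = 2√(1.03 × 71.5) = 17.16 m.
Argument (x−vt)/(2√(Dt)) = (12.8 − 6.9212)/17.16 = 0.3426; ½·erfc(0.3426) = 0.3140.
C = 1350 × 0.3140 = 424 mg/L.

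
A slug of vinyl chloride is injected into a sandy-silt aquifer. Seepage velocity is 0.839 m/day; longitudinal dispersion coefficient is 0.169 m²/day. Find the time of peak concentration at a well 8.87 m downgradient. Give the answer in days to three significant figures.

10.3 days

For the 1D instantaneous-source solution, setting ∂C/∂t = 0 at fixed x gives v²t² + 2Dt − x² = 0, so t = (√(D² + v²x²) − D)/v².
√(D² + v²x²) = √(0.169² + 0.839² × 8.87²) = 7.444; v² = 0.703921.
t = (7.444 − 0.169)/0.703921 = 10.3 days (vs. the pure-advection estimate x/v = 10.6 d).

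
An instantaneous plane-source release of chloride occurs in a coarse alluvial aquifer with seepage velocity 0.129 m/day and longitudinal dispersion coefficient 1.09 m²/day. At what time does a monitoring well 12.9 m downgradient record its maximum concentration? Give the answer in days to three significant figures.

For the 1D instantaneous-source solution, setting ∂C/∂t = 0 at fixed x gives v²t² + 2Dt − x² = 0, so t = (√(D² + v²x²) − D)/v².
√(D² + v²x²) = √(1.09² + 0.129² × 12.9²) = 1.989; v² = 0.016641.
t = (1.989 − 1.09)/0.016641 = 54.0 days (vs. the pure-advection estimate x/v = 100 d).

54.0 days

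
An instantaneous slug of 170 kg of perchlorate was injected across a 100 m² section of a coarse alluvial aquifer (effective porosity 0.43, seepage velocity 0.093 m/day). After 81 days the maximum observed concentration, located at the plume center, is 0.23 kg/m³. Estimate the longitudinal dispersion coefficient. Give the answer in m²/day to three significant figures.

0.290 m²/day

At the plume center C_max = M/(n_e·A·√(4πDt)), so D = M²/(4πt·(n_e·A·C_max)²).
n_e·A·C_max = 0.43 × 100 × 0.23 = 9.890 kg/m.
D = 170²/(4π × 81 × 9.890²) = 0.290 m²/day.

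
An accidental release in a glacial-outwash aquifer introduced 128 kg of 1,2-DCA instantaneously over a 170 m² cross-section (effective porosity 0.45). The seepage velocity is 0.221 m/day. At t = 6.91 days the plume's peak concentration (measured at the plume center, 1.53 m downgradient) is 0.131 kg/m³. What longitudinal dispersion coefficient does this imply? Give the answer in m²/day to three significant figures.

At the plume center C_max = M/(n_e·A·√(4πDt)), so D = M²/(4πt·(n_e·A·C_max)²).
n_e·A·C_max = 0.45 × 170 × 0.131 = 10.02 kg/m.
D = 128²/(4π × 6.91 × 10.02²) = 1.88 m²/day.

1.88 m²/day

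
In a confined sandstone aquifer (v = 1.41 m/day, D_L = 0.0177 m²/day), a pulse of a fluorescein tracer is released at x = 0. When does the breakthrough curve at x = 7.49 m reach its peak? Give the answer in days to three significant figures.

For the 1D instantaneous-source solution, setting ∂C/∂t = 0 at fixed x gives v²t² + 2Dt − x² = 0, so t = (√(D² + v²x²) − D)/v².
√(D² + v²x²) = √(0.0177² + 1.41² × 7.49²) = 10.56; v² = 1.9881.
t = (10.56 − 0.0177)/1.9881 = 5.30 days (vs. the pure-advection estimate x/v = 5.31 d).

5.30 days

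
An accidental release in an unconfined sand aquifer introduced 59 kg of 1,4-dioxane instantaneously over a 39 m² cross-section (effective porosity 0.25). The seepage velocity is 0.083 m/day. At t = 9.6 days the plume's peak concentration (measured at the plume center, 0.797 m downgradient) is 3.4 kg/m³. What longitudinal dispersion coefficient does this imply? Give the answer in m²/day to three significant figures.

At the plume center C_max = M/(n_e·A·√(4πDt)), so D = M²/(4πt·(n_e·A·C_max)²).
n_e·A·C_max = 0.25 × 39 × 3.4 = 33.15 kg/m.
D = 59²/(4π × 9.6 × 33.15²) = 0.0263 m²/day.

0.0263 m²/day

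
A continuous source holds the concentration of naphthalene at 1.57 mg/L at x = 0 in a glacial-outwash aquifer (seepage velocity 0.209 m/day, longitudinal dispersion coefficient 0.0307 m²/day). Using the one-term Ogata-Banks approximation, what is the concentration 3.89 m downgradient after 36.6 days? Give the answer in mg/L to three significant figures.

For a continuous step input, C/C₀ ≈ ½·erfc((x−vt)/(2√(Dt))).
vt = 0.209 × 36.6 = 7.6494 m and 2√(Dt) = 2√(0.0307 × 36.6) = 2.120 m.
Argument (x−vt)/(2√(Dt)) = (3.89 − 7.6494)/2.120 = -1.773; ½·erfc(-1.773) = 0.9939.
C = 1.57 × 0.9939 = 1.56 mg/L.

1.56 mg/L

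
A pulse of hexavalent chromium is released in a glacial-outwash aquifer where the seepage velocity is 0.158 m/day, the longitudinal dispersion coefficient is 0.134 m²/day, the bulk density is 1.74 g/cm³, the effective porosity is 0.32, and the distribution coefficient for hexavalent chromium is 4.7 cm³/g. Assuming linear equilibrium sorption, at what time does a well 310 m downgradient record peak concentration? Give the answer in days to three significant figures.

Retardation factor R = 1 + ρ_b·K_d/n = 1 + 1.74 × 4.7/0.32 = 26.56.
Sorption retards both mechanisms: v_R = v/R = 0.005949 m/day, D_R = D/R = 0.005045 m²/day.
Peak time from v_R²t² + 2D_R t − x² = 0: t = (√(D_R² + v_R²x²) − D_R)/v_R².
√(D_R² + v_R²x²) = √(0.005045² + 0.005949² × 310²) = 1.844; v_R² = 3.539e-05.
t = (1.844 − 0.005045)/3.539e-05 = 52000 days.

52000 days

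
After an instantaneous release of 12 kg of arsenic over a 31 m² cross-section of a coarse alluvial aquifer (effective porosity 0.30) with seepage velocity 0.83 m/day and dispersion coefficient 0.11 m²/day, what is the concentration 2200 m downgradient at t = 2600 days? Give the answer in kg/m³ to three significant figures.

For an instantaneous plane source, C(x,t) = M/(n_e·A·√(4πDt)) · exp(−(x−vt)²/(4Dt)), with n_e·A the pore (flow) area.
Plume center vt = 0.83 × 2600 = 2158 m, so the well at 2200 m is 42 m downgradient of the peak.
√(4πDt) = 59.95 m, giving peak height M/(n_e·A·√(4πDt)) = 12/(0.30 × 31 × 59.95) = 0.02152 kg/m³.
(x−vt)²/(4Dt) = (42)²/(4 × 0.11 × 2600) = 1.542; exp(−1.542) = 0.2140.
C = 0.02152 × 0.2140 = 0.00461 kg/m³.

0.00461 kg/m³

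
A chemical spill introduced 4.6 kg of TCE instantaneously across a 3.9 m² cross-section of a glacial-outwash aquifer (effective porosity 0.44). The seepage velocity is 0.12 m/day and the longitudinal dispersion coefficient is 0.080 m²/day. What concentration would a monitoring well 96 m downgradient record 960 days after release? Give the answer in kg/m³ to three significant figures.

0.0260 kg/m³

For an instantaneous plane source, C(x,t) = M/(n_e·A·√(4πDt)) · exp(−(x−vt)²/(4Dt)), with n_e·A the pore (flow) area.
Plume center vt = 0.12 × 960 = 115.2 m, so the well at 96 m is 19.2 m upgradient of the peak.
√(4πDt) = 31.07 m, giving peak height M/(n_e·A·√(4πDt)) = 4.6/(0.44 × 3.9 × 31.07) = 0.08628 kg/m³.
(x−vt)²/(4Dt) = (-19.2)²/(4 × 0.080 × 960) = 1.200; exp(−1.200) = 0.3012.
C = 0.08628 × 0.3012 = 0.0260 kg/m³.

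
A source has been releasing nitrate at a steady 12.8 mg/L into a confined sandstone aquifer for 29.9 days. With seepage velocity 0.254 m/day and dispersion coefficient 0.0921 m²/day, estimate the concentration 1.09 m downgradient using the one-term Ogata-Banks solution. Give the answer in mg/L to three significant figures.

For a continuous step input, C/C₀ ≈ ½·erfc((x−vt)/(2√(Dt))).
vt = 0.254 × 29.9 = 7.5946 m and 2√(Dt) = 2√(0.0921 × 29.9) = 3.319 m.
Argument (x−vt)/(2√(Dt)) = (1.09 − 7.5946)/3.319 = -1.960; ½·erfc(-1.960) = 0.9972.
C = 12.8 × 0.9972 = 12.8 mg/L.

12.8 mg/L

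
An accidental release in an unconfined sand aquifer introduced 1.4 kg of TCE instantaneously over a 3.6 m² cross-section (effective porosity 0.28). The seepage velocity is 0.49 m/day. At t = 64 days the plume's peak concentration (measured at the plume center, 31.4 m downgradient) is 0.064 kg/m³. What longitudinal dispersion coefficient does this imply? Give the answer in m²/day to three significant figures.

At the plume center C_max = M/(n_e·A·√(4πDt)), so D = M²/(4πt·(n_e·A·C_max)²).
n_e·A·C_max = 0.28 × 3.6 × 0.064 = 0.06451 kg/m.
D = 1.4²/(4π × 64 × 0.06451²) = 0.586 m²/day.

0.586 m²/day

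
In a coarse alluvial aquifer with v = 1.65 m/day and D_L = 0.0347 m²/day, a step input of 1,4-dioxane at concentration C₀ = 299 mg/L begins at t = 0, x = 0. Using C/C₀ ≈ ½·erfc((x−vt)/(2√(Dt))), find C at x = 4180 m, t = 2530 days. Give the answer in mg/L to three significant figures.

101 mg/L

For a continuous step input, C/C₀ ≈ ½·erfc((x−vt)/(2√(Dt))).
vt = 1.65 × 2530 = 4174.5 m and 2√(Dt) = 2√(0.0347 × 2530) = 18.74 m.
Argument (x−vt)/(2√(Dt)) = (4180 − 4174.5)/18.74 = 0.2935; ½·erfc(0.2935) = 0.3390.
C = 299 × 0.3390 = 101 mg/L.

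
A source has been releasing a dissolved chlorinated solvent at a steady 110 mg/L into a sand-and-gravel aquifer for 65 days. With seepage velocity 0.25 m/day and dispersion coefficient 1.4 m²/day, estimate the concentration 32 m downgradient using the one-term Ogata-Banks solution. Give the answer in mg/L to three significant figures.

For a continuous step input, C/C₀ ≈ ½·erfc((x−vt)/(2√(Dt))).
vt = 0.25 × 65 = 16.25 m and 2√(Dt) = 2√(1.4 × 65) = 19.08 m.
Argument (x−vt)/(2√(Dt)) = (32 − 16.25)/19.08 = 0.8255; ½·erfc(0.8255) = 0.1215.
C = 110 × 0.1215 = 13.4 mg/L.

13.4 mg/L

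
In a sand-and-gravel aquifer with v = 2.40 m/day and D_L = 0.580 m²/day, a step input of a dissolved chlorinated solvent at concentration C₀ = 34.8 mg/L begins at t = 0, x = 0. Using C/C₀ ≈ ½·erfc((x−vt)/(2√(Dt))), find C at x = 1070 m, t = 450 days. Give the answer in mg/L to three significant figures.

For a continuous step input, C/C₀ ≈ ½·erfc((x−vt)/(2√(Dt))).
vt = 2.40 × 450 = 1080 m and 2√(Dt) = 2√(0.580 × 450) = 32.31 m.
Argument (x−vt)/(2√(Dt)) = (1070 − 1080)/32.31 = -0.3095; ½·erfc(-0.3095) = 0.6692.
C = 34.8 × 0.6692 = 23.3 mg/L.

23.3 mg/L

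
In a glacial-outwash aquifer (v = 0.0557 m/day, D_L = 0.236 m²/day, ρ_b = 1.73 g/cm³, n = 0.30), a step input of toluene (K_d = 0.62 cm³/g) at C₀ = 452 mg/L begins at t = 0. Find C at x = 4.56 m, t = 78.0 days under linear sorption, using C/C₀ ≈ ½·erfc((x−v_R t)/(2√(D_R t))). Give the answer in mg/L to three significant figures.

Retardation factor R = 1 + ρ_b·K_d/n = 1 + 1.73 × 0.62/0.30 = 4.575.
Sorption retards both mechanisms: v_R = v/R = 0.01217 m/day, D_R = D/R = 0.05158 m²/day.
v_R·t = 0.01217 × 78.0 = 0.94926 m; 2√(D_R t) = 4.012 m; argument = (4.56 − 0.94926)/4.012 = 0.9000.
C = C₀ × ½·erfc(0.9000) = 452 × 0.1015 = 45.9 mg/L.

45.9 mg/L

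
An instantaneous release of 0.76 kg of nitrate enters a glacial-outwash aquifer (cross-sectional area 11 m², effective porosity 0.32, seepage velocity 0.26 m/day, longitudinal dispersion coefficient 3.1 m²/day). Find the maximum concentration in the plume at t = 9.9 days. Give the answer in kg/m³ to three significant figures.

The peak of an instantaneous 1D plume sits at x = vt; there the Gaussian factor is 1 and C_max = M/(n_e·A·√(4πDt)), where n_e·A is the pore area the mass is dissolved in.
√(4πDt) = √(4π × 3.1 × 9.9) = 19.64 m, so C_max = 0.76/(0.32 × 11 × 19.64) = 0.0110 kg/m³.

0.0110 kg/m³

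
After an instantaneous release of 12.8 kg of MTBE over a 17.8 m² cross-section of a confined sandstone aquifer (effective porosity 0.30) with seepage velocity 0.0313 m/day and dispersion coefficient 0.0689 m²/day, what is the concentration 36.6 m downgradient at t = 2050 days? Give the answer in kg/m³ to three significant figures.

0.0148 kg/m³

For an instantaneous plane source, C(x,t) = M/(n_e·A·√(4πDt)) · exp(−(x−vt)²/(4Dt)), with n_e·A the pore (flow) area.
Plume center vt = 0.0313 × 2050 = 64.165 m, so the well at 36.6 m is 27.565 m upgradient of the peak.
√(4πDt) = 42.13 m, giving peak height M/(n_e·A·√(4πDt)) = 12.8/(0.30 × 17.8 × 42.13) = 0.05690 kg/m³.
(x−vt)²/(4Dt) = (-27.565)²/(4 × 0.0689 × 2050) = 1.345; exp(−1.345) = 0.2605.
C = 0.05690 × 0.2605 = 0.0148 kg/m³.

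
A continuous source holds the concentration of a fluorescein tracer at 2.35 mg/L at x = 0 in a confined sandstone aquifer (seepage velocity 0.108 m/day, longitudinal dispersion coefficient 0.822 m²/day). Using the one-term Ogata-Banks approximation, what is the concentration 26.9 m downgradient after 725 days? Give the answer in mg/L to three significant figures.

2.19 mg/L

For a continuous step input, C/C₀ ≈ ½·erfc((x−vt)/(2√(Dt))).
vt = 0.108 × 725 = 78.3 m and 2√(Dt) = 2√(0.822 × 725) = 48.82 m.
Argument (x−vt)/(2√(Dt)) = (26.9 − 78.3)/48.82 = -1.053; ½·erfc(-1.053) = 0.9318.
C = 2.35 × 0.9318 = 2.19 mg/L.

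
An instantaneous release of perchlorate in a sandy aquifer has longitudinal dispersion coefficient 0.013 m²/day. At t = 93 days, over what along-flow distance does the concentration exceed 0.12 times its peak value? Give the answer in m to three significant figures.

The plume is Gaussian with σ = √(2Dt) = √(2 × 0.013 × 93) = 1.555 m.
C/C_peak = exp(−Δx²/(2σ²)) = 0.12 ⇒ Δx = σ·√(−2 ln 0.12) = 1.555 × 2.059 = 3.202 m.
Width = 2Δx = 6.40 m.

6.40 m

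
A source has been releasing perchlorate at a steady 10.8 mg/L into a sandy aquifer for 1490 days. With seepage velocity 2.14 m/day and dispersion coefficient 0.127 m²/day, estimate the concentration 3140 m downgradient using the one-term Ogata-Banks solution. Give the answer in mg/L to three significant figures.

For a continuous step input, C/C₀ ≈ ½·erfc((x−vt)/(2√(Dt))).
vt = 2.14 × 1490 = 3188.6 m and 2√(Dt) = 2√(0.127 × 1490) = 27.51 m.
Argument (x−vt)/(2√(Dt)) = (3140 − 3188.6)/27.51 = -1.767; ½·erfc(-1.767) = 0.9938.
C = 10.8 × 0.9938 = 10.7 mg/L.

10.7 mg/L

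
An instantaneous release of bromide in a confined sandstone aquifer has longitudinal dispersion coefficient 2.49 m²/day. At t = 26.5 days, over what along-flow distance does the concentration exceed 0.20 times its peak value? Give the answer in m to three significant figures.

The plume is Gaussian with σ = √(2Dt) = √(2 × 2.49 × 26.5) = 11.49 m.
C/C_peak = exp(−Δx²/(2σ²)) = 0.20 ⇒ Δx = σ·√(−2 ln 0.20) = 11.49 × 1.794 = 20.61 m.
Width = 2Δx = 41.2 m.

41.2 m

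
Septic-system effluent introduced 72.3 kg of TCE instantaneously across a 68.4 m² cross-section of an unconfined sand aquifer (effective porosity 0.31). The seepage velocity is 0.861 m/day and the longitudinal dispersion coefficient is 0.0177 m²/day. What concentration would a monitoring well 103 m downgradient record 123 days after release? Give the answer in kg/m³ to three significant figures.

For an instantaneous plane source, C(x,t) = M/(n_e·A·√(4πDt)) · exp(−(x−vt)²/(4Dt)), with n_e·A the pore (flow) area.
Plume center vt = 0.861 × 123 = 105.903 m, so the well at 103 m is 2.903 m upgradient of the peak.
√(4πDt) = 5.231 m, giving peak height M/(n_e·A·√(4πDt)) = 72.3/(0.31 × 68.4 × 5.231) = 0.6518 kg/m³.
(x−vt)²/(4Dt) = (-2.903)²/(4 × 0.0177 × 123) = 0.9677; exp(−0.9677) = 0.3800.
C = 0.6518 × 0.3800 = 0.248 kg/m³.

0.248 kg/m³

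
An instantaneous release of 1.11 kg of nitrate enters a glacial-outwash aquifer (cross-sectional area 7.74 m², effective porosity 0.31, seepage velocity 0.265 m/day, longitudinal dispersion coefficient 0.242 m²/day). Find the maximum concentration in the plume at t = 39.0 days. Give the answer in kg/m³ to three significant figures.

0.0425 kg/m³

The peak of an instantaneous 1D plume sits at x = vt; there the Gaussian factor is 1 and C_max = M/(n_e·A·√(4πDt)), where n_e·A is the pore area the mass is dissolved in.
√(4πDt) = √(4π × 0.242 × 39.0) = 10.89 m, so C_max = 1.11/(0.31 × 7.74 × 10.89) = 0.0425 kg/m³.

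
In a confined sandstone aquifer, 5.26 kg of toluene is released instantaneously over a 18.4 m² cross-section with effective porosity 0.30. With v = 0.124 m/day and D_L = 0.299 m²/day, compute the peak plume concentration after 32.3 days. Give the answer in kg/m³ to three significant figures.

0.0865 kg/m³

The peak of an instantaneous 1D plume sits at x = vt; there the Gaussian factor is 1 and C_max = M/(n_e·A·√(4πDt)), where n_e·A is the pore area the mass is dissolved in.
√(4πDt) = √(4π × 0.299 × 32.3) = 11.02 m, so C_max = 5.26/(0.30 × 18.4 × 11.02) = 0.0865 kg/m³.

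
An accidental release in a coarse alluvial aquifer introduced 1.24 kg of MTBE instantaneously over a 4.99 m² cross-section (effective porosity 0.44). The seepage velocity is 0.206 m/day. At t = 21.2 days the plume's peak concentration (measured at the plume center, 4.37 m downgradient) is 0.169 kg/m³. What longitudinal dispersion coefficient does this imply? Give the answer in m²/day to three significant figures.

At the plume center C_max = M/(n_e·A·√(4πDt)), so D = M²/(4πt·(n_e·A·C_max)²).
n_e·A·C_max = 0.44 × 4.99 × 0.169 = 0.3711 kg/m.
D = 1.24²/(4π × 21.2 × 0.3711²) = 0.0419 m²/day.

0.0419 m²/day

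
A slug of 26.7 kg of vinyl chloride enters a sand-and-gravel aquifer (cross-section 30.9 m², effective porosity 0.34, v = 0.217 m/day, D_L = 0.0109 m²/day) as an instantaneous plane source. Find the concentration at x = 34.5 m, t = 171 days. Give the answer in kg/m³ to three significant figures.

0.211 kg/m³

For an instantaneous plane source, C(x,t) = M/(n_e·A·√(4πDt)) · exp(−(x−vt)²/(4Dt)), with n_e·A the pore (flow) area.
Plume center vt = 0.217 × 171 = 37.107 m, so the well at 34.5 m is 2.607 m upgradient of the peak.
√(4πDt) = 4.840 m, giving peak height M/(n_e·A·√(4πDt)) = 26.7/(0.34 × 30.9 × 4.840) = 0.5251 kg/m³.
(x−vt)²/(4Dt) = (-2.607)²/(4 × 0.0109 × 171) = 0.9116; exp(−0.9116) = 0.4019.
C = 0.5251 × 0.4019 = 0.211 kg/m³.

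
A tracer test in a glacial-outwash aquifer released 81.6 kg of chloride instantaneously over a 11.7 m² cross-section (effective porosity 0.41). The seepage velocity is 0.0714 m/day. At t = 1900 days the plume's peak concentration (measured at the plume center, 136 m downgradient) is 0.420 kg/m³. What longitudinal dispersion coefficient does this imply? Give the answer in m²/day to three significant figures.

0.0687 m²/day

At the plume center C_max = M/(n_e·A·√(4πDt)), so D = M²/(4πt·(n_e·A·C_max)²).
n_e·A·C_max = 0.41 × 11.7 × 0.420 = 2.015 kg/m.
D = 81.6²/(4π × 1900 × 2.015²) = 0.0687 m²/day.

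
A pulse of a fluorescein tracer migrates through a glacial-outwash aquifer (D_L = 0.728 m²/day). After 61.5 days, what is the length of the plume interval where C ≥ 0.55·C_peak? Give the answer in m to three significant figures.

The plume is Gaussian with σ = √(2Dt) = √(2 × 0.728 × 61.5) = 9.463 m.
C/C_peak = exp(−Δx²/(2σ²)) = 0.55 ⇒ Δx = σ·√(−2 ln 0.55) = 9.463 × 1.093 = 10.34 m.
Width = 2Δx = 20.7 m.

20.7 m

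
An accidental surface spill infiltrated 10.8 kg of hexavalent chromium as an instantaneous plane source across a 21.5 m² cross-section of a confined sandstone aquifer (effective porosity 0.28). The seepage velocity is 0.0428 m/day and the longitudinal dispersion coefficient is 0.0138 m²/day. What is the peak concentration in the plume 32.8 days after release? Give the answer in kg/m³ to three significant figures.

The peak of an instantaneous 1D plume sits at x = vt; there the Gaussian factor is 1 and C_max = M/(n_e·A·√(4πDt)), where n_e·A is the pore area the mass is dissolved in.
√(4πDt) = √(4π × 0.0138 × 32.8) = 2.385 m, so C_max = 10.8/(0.28 × 21.5 × 2.385) = 0.752 kg/m³.

0.752 kg/m³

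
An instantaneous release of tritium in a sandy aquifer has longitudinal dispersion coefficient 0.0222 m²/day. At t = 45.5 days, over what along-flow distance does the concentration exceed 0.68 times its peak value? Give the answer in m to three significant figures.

2.50 m

The plume is Gaussian with σ = √(2Dt) = √(2 × 0.0222 × 45.5) = 1.421 m.
C/C_peak = exp(−Δx²/(2σ²)) = 0.68 ⇒ Δx = σ·√(−2 ln 0.68) = 1.421 × 0.8783 = 1.248 m.
Width = 2Δx = 2.50 m.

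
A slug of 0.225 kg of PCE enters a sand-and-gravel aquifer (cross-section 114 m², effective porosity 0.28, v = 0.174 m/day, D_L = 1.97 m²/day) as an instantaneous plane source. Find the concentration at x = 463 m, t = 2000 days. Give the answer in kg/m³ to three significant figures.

For an instantaneous plane source, C(x,t) = M/(n_e·A·√(4πDt)) · exp(−(x−vt)²/(4Dt)), with n_e·A the pore (flow) area.
Plume center vt = 0.174 × 2000 = 348 m, so the well at 463 m is 115 m downgradient of the peak.
√(4πDt) = 222.5 m, giving peak height M/(n_e·A·√(4πDt)) = 0.225/(0.28 × 114 × 222.5) = 3.168e-05 kg/m³.
(x−vt)²/(4Dt) = (115)²/(4 × 1.97 × 2000) = 0.8391; exp(−0.8391) = 0.4321.
C = 3.168e-05 × 0.4321 = 1.37e-05 kg/m³.

1.37e-05 kg/m³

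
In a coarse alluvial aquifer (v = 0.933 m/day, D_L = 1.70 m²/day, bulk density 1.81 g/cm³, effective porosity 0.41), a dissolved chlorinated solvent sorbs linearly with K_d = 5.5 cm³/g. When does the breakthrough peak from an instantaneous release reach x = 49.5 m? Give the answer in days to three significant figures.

1290 days

Retardation factor R = 1 + ρ_b·K_d/n = 1 + 1.81 × 5.5/0.41 = 25.28.
Sorption retards both mechanisms: v_R = v/R = 0.03691 m/day, D_R = D/R = 0.06725 m²/day.
Peak time from v_R²t² + 2D_R t − x² = 0: t = (√(D_R² + v_R²x²) − D_R)/v_R².
√(D_R² + v_R²x²) = √(0.06725² + 0.03691² × 49.5²) = 1.828; v_R² = 0.001362.
t = (1.828 − 0.06725)/0.001362 = 1290 days.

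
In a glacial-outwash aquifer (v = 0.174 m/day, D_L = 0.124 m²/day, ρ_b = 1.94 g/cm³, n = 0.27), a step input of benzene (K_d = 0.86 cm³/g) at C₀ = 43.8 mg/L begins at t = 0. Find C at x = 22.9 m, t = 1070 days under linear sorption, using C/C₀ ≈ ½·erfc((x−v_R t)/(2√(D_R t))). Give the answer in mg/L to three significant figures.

30.3 mg/L

Retardation factor R = 1 + ρ_b·K_d/n = 1 + 1.94 × 0.86/0.27 = 7.179.
Sorption retards both mechanisms: v_R = v/R = 0.02424 m/day, D_R = D/R = 0.01727 m²/day.
v_R·t = 0.02424 × 1070 = 25.9368 m; 2√(D_R t) = 8.597 m; argument = (22.9 − 25.9368)/8.597 = -0.3532.
C = C₀ × ½·erfc(-0.3532) = 43.8 × 0.6913 = 30.3 mg/L.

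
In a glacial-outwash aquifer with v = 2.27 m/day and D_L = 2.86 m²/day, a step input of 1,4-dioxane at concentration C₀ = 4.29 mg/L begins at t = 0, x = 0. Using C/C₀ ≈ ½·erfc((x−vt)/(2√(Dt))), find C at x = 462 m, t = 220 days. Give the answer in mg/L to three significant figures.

For a continuous step input, C/C₀ ≈ ½·erfc((x−vt)/(2√(Dt))).
vt = 2.27 × 220 = 499.4 m and 2√(Dt) = 2√(2.86 × 220) = 50.17 m.
Argument (x−vt)/(2√(Dt)) = (462 − 499.4)/50.17 = -0.7455; ½·erfc(-0.7455) = 0.8541.
C = 4.29 × 0.8541 = 3.66 mg/L.

3.66 mg/L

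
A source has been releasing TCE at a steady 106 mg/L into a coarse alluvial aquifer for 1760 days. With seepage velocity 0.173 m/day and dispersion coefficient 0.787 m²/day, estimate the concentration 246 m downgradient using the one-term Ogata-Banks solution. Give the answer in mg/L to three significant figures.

91.9 mg/L

For a continuous step input, C/C₀ ≈ ½·erfc((x−vt)/(2√(Dt))).
vt = 0.173 × 1760 = 304.48 m and 2√(Dt) = 2√(0.787 × 1760) = 74.43 m.
Argument (x−vt)/(2√(Dt)) = (246 − 304.48)/74.43 = -0.7857; ½·erfc(-0.7857) = 0.8667.
C = 106 × 0.8667 = 91.9 mg/L.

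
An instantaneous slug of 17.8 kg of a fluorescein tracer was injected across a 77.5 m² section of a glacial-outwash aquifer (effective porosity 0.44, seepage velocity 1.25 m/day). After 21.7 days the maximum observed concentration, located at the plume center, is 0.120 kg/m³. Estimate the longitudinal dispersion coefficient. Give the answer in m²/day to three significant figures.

0.0694 m²/day

At the plume center C_max = M/(n_e·A·√(4πDt)), so D = M²/(4πt·(n_e·A·C_max)²).
n_e·A·C_max = 0.44 × 77.5 × 0.120 = 4.092 kg/m.
D = 17.8²/(4π × 21.7 × 4.092²) = 0.0694 m²/day.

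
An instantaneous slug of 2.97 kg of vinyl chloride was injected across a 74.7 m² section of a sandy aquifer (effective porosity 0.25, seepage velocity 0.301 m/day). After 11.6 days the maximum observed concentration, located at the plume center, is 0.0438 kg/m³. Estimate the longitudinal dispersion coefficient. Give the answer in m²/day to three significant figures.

0.0904 m²/day

At the plume center C_max = M/(n_e·A·√(4πDt)), so D = M²/(4πt·(n_e·A·C_max)²).
n_e·A·C_max = 0.25 × 74.7 × 0.0438 = 0.8180 kg/m.
D = 2.97²/(4π × 11.6 × 0.8180²) = 0.0904 m²/day.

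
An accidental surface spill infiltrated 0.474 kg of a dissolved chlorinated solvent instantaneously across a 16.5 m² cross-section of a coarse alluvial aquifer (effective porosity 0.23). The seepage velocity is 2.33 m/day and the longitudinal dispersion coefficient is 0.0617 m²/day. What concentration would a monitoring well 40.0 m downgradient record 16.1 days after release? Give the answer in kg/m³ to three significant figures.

0.00745 kg/m³

For an instantaneous plane source, C(x,t) = M/(n_e·A·√(4πDt)) · exp(−(x−vt)²/(4Dt)), with n_e·A the pore (flow) area.
Plume center vt = 2.33 × 16.1 = 37.513 m, so the well at 40.0 m is 2.487 m downgradient of the peak.
√(4πDt) = 3.533 m, giving peak height M/(n_e·A·√(4πDt)) = 0.474/(0.23 × 16.5 × 3.533) = 0.03535 kg/m³.
(x−vt)²/(4Dt) = (2.487)²/(4 × 0.0617 × 16.1) = 1.557; exp(−1.557) = 0.2108.
C = 0.03535 × 0.2108 = 0.00745 kg/m³.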